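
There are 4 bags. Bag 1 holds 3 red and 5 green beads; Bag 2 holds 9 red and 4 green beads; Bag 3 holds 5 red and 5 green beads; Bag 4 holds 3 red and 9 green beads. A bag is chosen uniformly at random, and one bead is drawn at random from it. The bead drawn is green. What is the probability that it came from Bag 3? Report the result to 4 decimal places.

Posterior probability ≈ 0.2291

P(green|Bag 1) = 0.625; P(green|Bag 2) = 0.3077; P(green|Bag 3) = 0.5; P(green|Bag 4) = 0.75.
Prior × likelihood for each source: 0.25·0.625=0.1562, 0.25·0.3077=0.07692, 0.25·0.5=0.1250, 0.25·0.75=0.1875. Summing gives P(green) = 0.54567.
P(Bag 3 | green) = 0.1250 / 0.54567 = 0.2291.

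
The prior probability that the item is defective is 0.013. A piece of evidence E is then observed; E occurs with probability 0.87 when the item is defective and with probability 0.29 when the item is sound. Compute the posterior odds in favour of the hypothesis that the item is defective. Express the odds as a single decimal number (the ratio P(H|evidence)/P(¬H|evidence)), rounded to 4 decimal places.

Prior odds = 0.013/(1−0.013) = 0.013171.
Likelihood ratio for E = 0.87/0.29 = 3.0000.
Posterior odds = prior odds × LR = 0.039514.

Posterior odds ≈ 0.0395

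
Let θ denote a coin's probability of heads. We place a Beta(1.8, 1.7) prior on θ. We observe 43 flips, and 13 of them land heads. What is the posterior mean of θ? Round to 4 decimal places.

Posterior mean ≈ 0.3183

Observing 13 successes and 30 failures updates Beta(1.8, 1.7) by adding the success and failure counts to the two shape parameters: α = 1.8+13 = 14.8, β = 1.7+30 = 31.7.
Posterior mean = α/(α+β) = 14.8/46.5 = 0.3183.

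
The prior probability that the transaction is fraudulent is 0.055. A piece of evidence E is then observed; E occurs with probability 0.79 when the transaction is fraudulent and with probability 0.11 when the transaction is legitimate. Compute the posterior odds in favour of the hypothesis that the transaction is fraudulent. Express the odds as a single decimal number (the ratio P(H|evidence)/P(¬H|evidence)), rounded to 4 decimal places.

Posterior odds ≈ 0.4180

Prior odds = 0.055/(1−0.055) = 0.058201.
Likelihood ratio for E = 0.79/0.11 = 7.1818.
Posterior odds = prior odds × LR = 0.41799.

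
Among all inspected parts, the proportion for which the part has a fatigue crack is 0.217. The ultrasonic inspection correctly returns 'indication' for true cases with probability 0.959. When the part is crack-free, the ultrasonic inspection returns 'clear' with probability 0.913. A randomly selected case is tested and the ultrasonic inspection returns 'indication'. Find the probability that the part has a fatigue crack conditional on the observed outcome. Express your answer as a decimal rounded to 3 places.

Let H be the event that the part has a fatigue crack. P(H) = 0.217, so P(¬H) = 0.783. With E the 'indication' result, P(E|H) = 0.959 and P(E|¬H) = 0.087.
P(E) = 0.959·0.217 + 0.087·0.783 = 0.20810 + 0.068121 = 0.27622.
By Bayes' theorem, P(H|E) = 0.20810 / 0.27622 = 0.753.

P(H | E) ≈ 0.753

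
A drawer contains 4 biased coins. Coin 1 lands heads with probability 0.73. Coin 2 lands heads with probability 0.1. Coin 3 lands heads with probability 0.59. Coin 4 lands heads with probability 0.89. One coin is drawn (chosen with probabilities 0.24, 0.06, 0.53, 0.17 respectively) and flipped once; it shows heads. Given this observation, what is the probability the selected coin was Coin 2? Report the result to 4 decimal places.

Posterior probability ≈ 0.0093

Tabulate prior·likelihood by source: [1] prior 0.24, lik 0.73, product 0.1752; [2] prior 0.06, lik 0.1, product 0.006000; [3] prior 0.53, lik 0.59, product 0.3127; [4] prior 0.17, lik 0.89, product 0.1513.
Normalizing constant = 0.64520; the posterior for Coin 2 is its product over the sum, 0.006000/0.64520 = 0.0093.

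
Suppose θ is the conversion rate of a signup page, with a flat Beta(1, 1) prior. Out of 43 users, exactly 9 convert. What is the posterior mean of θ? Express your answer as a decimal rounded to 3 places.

Posterior mean ≈ 0.222

The binomial likelihood is conjugate to the Beta prior: with 9 successes and 34 failures, the posterior is Beta(1+9, 1+34) = Beta(10, 35).
Posterior mean = α/(α+β) = 10/45 = 0.222.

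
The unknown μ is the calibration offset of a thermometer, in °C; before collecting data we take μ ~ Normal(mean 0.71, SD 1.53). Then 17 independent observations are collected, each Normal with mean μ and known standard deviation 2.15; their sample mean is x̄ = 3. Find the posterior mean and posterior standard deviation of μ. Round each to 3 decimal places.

Posterior mean ≈ 2.762; posterior SD ≈ 0.494

With known σ, the Normal prior is conjugate. Weight on the data is w = (n/σ²)/(n/σ² + 1/τ₀²) = 3.67766/(3.67766+0.427186) = 0.89593.
Posterior mean = w·x̄ + (1−w)·μ₀ = 0.89593·3 + 0.10407·0.71 = 2.762. Posterior variance = 1/(3.67766+0.427186) = 0.243614, so SD = 0.494.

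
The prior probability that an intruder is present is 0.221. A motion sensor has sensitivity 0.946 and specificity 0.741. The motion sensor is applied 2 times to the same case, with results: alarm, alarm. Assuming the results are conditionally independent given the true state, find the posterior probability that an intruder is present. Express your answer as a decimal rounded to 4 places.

Posterior P(H) ≈ 0.7910

Let H be the event that an intruder is present; start with P(H) = 0.221. P('alarm'|H) = 0.946, P('alarm'|¬H) = 0.259.
Update on result 1 ('alarm'): P(H) ← 0.946·0.2210 / (0.946·0.2210 + 0.259·0.7790) = 0.20907/0.41083 = 0.5089.
Update on result 2 ('alarm'): P(H) ← 0.946·0.5089 / (0.946·0.5089 + 0.259·0.4911) = 0.48141/0.60861 = 0.7910.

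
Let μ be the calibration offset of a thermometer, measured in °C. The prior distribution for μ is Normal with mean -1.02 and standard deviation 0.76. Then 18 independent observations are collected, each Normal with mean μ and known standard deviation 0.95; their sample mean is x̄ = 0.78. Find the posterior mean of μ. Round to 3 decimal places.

Posterior mean ≈ 0.636

Prior precision 1/τ₀² = 1/0.76² = 1.73130; data precision n/σ² = 18/0.95² = 19.9446.
Posterior precision = 1.73130 + 19.9446 = 21.6759.
Posterior mean = (1.73130·-1.02 + 19.9446·0.78) / 21.6759 = 0.636.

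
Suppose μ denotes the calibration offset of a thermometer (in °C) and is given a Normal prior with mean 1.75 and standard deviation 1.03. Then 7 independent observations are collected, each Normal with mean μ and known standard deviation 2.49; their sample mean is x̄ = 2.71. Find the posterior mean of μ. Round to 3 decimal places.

Prior precision 1/τ₀² = 1/1.03² = 0.942596; data precision n/σ² = 7/2.49² = 1.12901.
Posterior precision = 0.942596 + 1.12901 = 2.07161.
Posterior mean = (0.942596·1.75 + 1.12901·2.71) / 2.07161 = 2.273.

Posterior mean ≈ 2.273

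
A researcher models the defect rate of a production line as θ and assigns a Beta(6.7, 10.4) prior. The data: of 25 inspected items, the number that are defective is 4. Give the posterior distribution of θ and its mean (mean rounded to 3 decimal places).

Observing 4 successes and 21 failures updates Beta(6.7, 10.4) by adding the success and failure counts to the two shape parameters: α = 6.7+4 = 10.7, β = 10.4+21 = 31.4.
E[θ | data] = 10.7/(10.7+31.4) = 0.254.

Posterior: Beta(10.7, 31.4); mean ≈ 0.254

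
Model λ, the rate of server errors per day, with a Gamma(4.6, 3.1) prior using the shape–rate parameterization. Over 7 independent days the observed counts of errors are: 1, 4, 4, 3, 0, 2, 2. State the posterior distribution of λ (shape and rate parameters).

Posterior: Gamma(shape=20.6, rate=10.1)

Total count ∑xᵢ = 16 over n = 7 days.
Gamma is conjugate to the Poisson likelihood: posterior is Gamma(shape = 4.6+16 = 20.6, rate = 3.1+7 = 10.1).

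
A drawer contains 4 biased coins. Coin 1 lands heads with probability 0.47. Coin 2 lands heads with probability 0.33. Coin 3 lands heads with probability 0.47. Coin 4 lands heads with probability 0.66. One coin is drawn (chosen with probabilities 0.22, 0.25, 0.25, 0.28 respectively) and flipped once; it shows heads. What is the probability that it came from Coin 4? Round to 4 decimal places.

Tabulate prior·likelihood by source: [1] prior 0.22, lik 0.47, product 0.1034; [2] prior 0.25, lik 0.33, product 0.08250; [3] prior 0.25, lik 0.47, product 0.1175; [4] prior 0.28, lik 0.66, product 0.1848.
Normalizing constant = 0.48820; the posterior for Coin 4 is its product over the sum, 0.1848/0.48820 = 0.3785.

Posterior probability ≈ 0.3785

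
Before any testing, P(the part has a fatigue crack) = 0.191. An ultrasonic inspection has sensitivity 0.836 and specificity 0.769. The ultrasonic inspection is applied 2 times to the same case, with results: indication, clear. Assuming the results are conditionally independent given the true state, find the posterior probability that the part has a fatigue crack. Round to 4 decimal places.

Let H be the event that the part has a fatigue crack; start with P(H) = 0.191. P('indication'|H) = 0.836, P('indication'|¬H) = 0.231.
Update on result 1 ('indication'): P(H) ← 0.836·0.1910 / (0.836·0.1910 + 0.231·0.8090) = 0.15968/0.34655 = 0.4608.
Update on result 2 ('clear'): P(H) ← 0.164·0.4608 / (0.164·0.4608 + 0.769·0.5392) = 0.075563/0.49024 = 0.1541.

Posterior P(H) ≈ 0.1541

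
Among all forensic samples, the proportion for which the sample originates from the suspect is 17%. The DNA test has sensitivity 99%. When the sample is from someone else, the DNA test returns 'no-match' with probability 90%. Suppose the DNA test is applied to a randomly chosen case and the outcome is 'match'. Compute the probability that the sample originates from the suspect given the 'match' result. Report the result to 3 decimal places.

Write H for 'the sample originates from the suspect'. Prior odds H:¬H = 0.17/0.83 = 0.20482. For the 'match' outcome, the likelihood ratio is 0.99/0.1 = 9.9000.
Posterior odds = 0.20482 × 9.9000 = 2.0277, so P(H|E) = 2.0277/(1+2.0277) = 0.670.

P(H | E) ≈ 0.670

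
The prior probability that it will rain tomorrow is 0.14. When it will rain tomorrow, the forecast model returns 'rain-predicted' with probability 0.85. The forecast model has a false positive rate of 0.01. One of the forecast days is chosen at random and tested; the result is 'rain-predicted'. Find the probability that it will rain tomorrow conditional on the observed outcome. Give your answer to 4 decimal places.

P(H | E) ≈ 0.9326

Let H be the event that it will rain tomorrow. P(H) = 0.14, so P(¬H) = 0.86. With E the 'rain-predicted' result, P(E|H) = 0.85 and P(E|¬H) = 0.01.
P(E) = 0.85·0.14 + 0.01·0.86 = 0.11900 + 0.0086000 = 0.12760.
By Bayes' theorem, P(H|E) = 0.11900 / 0.12760 = 0.9326.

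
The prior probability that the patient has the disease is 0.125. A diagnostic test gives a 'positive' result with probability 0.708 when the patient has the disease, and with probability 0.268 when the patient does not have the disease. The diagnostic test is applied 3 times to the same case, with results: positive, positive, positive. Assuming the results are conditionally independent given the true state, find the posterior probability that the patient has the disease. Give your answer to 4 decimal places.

Let H be the event that the patient has the disease; start with P(H) = 0.125. P('positive'|H) = 0.708, P('positive'|¬H) = 0.268.
Update on result 1 ('positive'): P(H) ← 0.708·0.1250 / (0.708·0.1250 + 0.268·0.8750) = 0.088500/0.32300 = 0.2740.
Update on result 2 ('positive'): P(H) ← 0.708·0.2740 / (0.708·0.2740 + 0.268·0.7260) = 0.19399/0.38856 = 0.4993.
Update on result 3 ('positive'): P(H) ← 0.708·0.4993 / (0.708·0.4993 + 0.268·0.5007) = 0.35347/0.48767 = 0.7248.

Posterior P(H) ≈ 0.7248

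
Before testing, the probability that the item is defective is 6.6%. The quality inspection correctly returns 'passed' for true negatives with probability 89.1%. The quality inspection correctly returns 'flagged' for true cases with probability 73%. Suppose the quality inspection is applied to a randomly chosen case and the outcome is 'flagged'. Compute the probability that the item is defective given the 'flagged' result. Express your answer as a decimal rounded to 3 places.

Let H be the event that the item is defective. P(H) = 0.066, so P(¬H) = 0.934. With E the 'flagged' result, P(E|H) = 0.73 and P(E|¬H) = 0.109.
P(E) = 0.73·0.066 + 0.109·0.934 = 0.048180 + 0.10181 = 0.14999.
By Bayes' theorem, P(H|E) = 0.048180 / 0.14999 = 0.321.

P(H | E) ≈ 0.321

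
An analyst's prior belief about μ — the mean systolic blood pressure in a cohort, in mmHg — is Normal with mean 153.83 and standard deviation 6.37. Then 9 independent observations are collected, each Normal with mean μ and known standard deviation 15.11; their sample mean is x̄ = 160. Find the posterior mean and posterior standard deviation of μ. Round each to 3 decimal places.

Posterior mean ≈ 157.626; posterior SD ≈ 3.951

With known σ, the Normal prior is conjugate. Weight on the data is w = (n/σ²)/(n/σ² + 1/τ₀²) = 0.0394197/(0.0394197+0.0246446) = 0.61532.
Posterior mean = w·x̄ + (1−w)·μ₀ = 0.61532·160 + 0.38468·153.83 = 157.626. Posterior variance = 1/(0.0394197+0.0246446) = 15.6093, so SD = 3.951.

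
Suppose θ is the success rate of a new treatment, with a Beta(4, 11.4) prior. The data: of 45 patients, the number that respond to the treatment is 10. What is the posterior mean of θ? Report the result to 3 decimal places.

Posterior mean ≈ 0.232

The binomial likelihood is conjugate to the Beta prior: with 10 successes and 35 failures, the posterior is Beta(4+10, 11.4+35) = Beta(14, 46.4).
E[θ | data] = 14/(14+46.4) = 0.232.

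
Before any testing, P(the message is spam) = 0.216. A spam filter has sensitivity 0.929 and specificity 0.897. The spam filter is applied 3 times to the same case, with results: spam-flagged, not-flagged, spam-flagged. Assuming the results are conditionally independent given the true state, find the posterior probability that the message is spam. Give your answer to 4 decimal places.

Let H be the event that the message is spam; start with P(H) = 0.216. P('spam-flagged'|H) = 0.929, P('spam-flagged'|¬H) = 0.103.
Update on result 1 ('spam-flagged'): P(H) ← 0.929·0.2160 / (0.929·0.2160 + 0.103·0.7840) = 0.20066/0.28142 = 0.7131.
Update on result 2 ('not-flagged'): P(H) ← 0.071·0.7131 / (0.071·0.7131 + 0.897·0.2869) = 0.050627/0.30802 = 0.1644.
Update on result 3 ('spam-flagged'): P(H) ← 0.929·0.1644 / (0.929·0.1644 + 0.103·0.8356) = 0.15269/0.23876 = 0.6395.

Posterior P(H) ≈ 0.6395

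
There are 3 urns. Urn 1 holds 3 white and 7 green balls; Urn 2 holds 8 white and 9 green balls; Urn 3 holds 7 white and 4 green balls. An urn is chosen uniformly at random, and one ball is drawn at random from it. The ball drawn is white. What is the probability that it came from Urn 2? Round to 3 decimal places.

Posterior probability ≈ 0.334

Tabulate prior·likelihood by source: [1] prior 0.333333, lik 0.3, product 0.1000; [2] prior 0.333333, lik 0.4706, product 0.1569; [3] prior 0.333333, lik 0.6364, product 0.2121.
Normalizing constant = 0.46898; the posterior for Urn 2 is its product over the sum, 0.1569/0.46898 = 0.334.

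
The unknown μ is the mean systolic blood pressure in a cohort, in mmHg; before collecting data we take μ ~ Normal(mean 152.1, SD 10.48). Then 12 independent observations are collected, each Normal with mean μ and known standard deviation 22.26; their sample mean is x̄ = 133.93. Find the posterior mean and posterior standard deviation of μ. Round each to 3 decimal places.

Posterior mean ≈ 138.895; posterior SD ≈ 5.478

Prior precision 1/τ₀² = 1/10.48² = 0.00910495; data precision n/σ² = 12/22.26² = 0.0242176.
Posterior precision = 0.00910495 + 0.0242176 = 0.0333225, giving posterior SD = 1/√0.0333225 = 5.478.
Posterior mean = (0.00910495·152.1 + 0.0242176·133.93) / 0.0333225 = 138.895.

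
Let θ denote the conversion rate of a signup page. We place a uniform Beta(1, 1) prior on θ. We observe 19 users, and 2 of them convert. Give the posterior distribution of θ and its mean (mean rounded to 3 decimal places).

Observing 2 successes and 17 failures updates Beta(1, 1) by adding the success and failure counts to the two shape parameters: α = 1+2 = 3, β = 1+17 = 18.
Posterior mean = α/(α+β) = 3/21 = 0.143.

Posterior: Beta(3, 18); mean ≈ 0.143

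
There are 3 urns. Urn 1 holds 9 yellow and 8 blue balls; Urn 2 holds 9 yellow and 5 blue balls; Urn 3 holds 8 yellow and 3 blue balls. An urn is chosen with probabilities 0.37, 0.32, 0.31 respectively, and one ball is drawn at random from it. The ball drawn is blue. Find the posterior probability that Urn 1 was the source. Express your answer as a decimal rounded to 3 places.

P(blue|Urn 1) = 0.4706; P(blue|Urn 2) = 0.3571; P(blue|Urn 3) = 0.2727.
Prior × likelihood for each source: 0.37·0.4706=0.1741, 0.32·0.3571=0.1143, 0.31·0.2727=0.08455. Summing gives P(blue) = 0.37295.
P(Urn 1 | blue) = 0.1741 / 0.37295 = 0.467.

Posterior probability ≈ 0.467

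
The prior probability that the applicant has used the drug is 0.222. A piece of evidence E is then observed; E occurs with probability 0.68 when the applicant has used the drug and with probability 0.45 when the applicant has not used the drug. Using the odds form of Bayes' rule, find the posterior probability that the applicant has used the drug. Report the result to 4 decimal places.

Posterior probability ≈ 0.3013

Prior odds = 0.222/(1−0.222) = 0.28535. In log-odds, ln(0.28535) = -1.2540.
Add log likelihood ratio: ln(1.5111) = 0.41285.
Posterior log-odds = -0.84120, so posterior odds = exp(-0.84120) = 0.43119. Converting, P(H|E) = 0.43119/1.4312 = 0.3013.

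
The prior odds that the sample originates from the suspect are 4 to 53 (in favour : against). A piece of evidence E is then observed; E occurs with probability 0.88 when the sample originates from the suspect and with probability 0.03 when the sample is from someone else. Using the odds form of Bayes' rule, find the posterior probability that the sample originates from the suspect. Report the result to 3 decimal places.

Prior odds = 4/53 = 0.075472.
Likelihood ratio for E = 0.88/0.03 = 29.333.
Posterior odds = prior odds × LR = 2.2138.
Posterior probability = odds/(1+odds) = 2.2138/3.2138 = 0.689.

Posterior probability ≈ 0.689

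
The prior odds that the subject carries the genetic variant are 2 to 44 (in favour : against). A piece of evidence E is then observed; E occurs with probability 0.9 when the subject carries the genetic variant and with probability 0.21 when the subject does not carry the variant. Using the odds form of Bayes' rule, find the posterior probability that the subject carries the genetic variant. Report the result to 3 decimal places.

Posterior probability ≈ 0.163

Prior odds = 2/44 = 0.045455. In log-odds, ln(0.045455) = -3.0910.
Add log likelihood ratio: ln(4.2857) = 1.4553.
Posterior log-odds = -1.6358, so posterior odds = exp(-1.6358) = 0.19481. Converting, P(H|E) = 0.19481/1.1948 = 0.163.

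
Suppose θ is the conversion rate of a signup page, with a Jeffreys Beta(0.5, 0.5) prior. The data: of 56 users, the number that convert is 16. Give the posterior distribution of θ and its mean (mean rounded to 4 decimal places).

Observing 16 successes and 40 failures updates Beta(0.5, 0.5) by adding the success and failure counts to the two shape parameters: α = 0.5+16 = 16.5, β = 0.5+40 = 40.5.
Posterior mean = α/(α+β) = 16.5/57 = 0.2895.

Posterior: Beta(16.5, 40.5); mean ≈ 0.2895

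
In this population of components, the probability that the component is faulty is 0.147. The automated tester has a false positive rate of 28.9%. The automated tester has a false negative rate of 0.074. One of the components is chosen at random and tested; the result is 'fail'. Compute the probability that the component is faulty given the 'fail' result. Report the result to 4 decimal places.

P(H | E) ≈ 0.3557

Let H be the event that the component is faulty. P(H) = 0.147, so P(¬H) = 0.853. With E the 'fail' result, P(E|H) = 0.926 and P(E|¬H) = 0.289.
P(E) = 0.926·0.147 + 0.289·0.853 = 0.13612 + 0.24652 = 0.38264.
By Bayes' theorem, P(H|E) = 0.13612 / 0.38264 = 0.3557.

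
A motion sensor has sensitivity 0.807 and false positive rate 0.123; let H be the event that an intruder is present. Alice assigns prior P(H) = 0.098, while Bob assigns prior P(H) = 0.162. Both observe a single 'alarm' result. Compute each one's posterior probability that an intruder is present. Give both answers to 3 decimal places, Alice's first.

Alice: 0.416; Bob: 0.559

The likelihood ratio for an 'alarm' result is 0.807/0.123 = 6.5610.
Alice: prior odds 0.098/0.902 = 0.10865; posterior odds 0.71283; posterior probability 0.416.
Bob: prior odds 0.162/0.838 = 0.19332; posterior odds 1.2684; posterior probability 0.559.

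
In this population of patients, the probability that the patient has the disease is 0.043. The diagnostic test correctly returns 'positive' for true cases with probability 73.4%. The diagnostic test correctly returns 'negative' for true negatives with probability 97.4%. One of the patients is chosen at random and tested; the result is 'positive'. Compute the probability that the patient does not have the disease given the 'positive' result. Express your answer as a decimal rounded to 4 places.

P(¬H | E) ≈ 0.4408

Write H for 'the patient has the disease'. Prior odds H:¬H = 0.043/0.957 = 0.044932. For the 'positive' outcome, the likelihood ratio is 0.734/0.026 = 28.231.
Posterior odds = 0.044932 × 28.231 = 1.2685, so P(H|E) = 1.2685/(1+1.2685) = 0.5592. Then P(¬H|E) = 1 − 0.5592 = 0.4408.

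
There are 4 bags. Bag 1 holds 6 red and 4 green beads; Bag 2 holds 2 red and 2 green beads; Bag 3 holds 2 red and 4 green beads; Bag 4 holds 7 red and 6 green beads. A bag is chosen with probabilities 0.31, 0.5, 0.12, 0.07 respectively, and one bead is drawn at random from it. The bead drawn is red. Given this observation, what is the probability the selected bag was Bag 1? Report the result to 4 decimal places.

P(red|Bag 1) = 0.6; P(red|Bag 2) = 0.5; P(red|Bag 3) = 0.3333; P(red|Bag 4) = 0.5385.
Prior × likelihood for each source: 0.31·0.6=0.1860, 0.5·0.5=0.2500, 0.12·0.3333=0.04000, 0.07·0.5385=0.03769. Summing gives P(red) = 0.51369.
P(Bag 1 | red) = 0.1860 / 0.51369 = 0.3621.

Posterior probability ≈ 0.3621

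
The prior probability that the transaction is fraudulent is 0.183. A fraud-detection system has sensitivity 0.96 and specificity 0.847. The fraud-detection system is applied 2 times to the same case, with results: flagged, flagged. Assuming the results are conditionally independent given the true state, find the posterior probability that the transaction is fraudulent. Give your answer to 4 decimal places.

Posterior P(H) ≈ 0.8982

With H the event that the transaction is fraudulent, the joint likelihood of the observed sequence is P(data|H) = 0.96·0.96 = 0.92160 and P(data|¬H) = 0.153·0.153 = 0.023409.
Bayes: P(H|data) = 0.183·0.92160 / (0.183·0.92160 + 0.817·0.023409) = 0.16865/0.18778 = 0.8982.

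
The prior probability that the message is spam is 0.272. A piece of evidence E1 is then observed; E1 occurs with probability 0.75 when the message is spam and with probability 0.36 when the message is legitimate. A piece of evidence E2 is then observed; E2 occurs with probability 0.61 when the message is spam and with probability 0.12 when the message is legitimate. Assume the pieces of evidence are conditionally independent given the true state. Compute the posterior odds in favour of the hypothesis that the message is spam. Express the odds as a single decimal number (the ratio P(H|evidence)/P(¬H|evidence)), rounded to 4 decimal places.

Prior odds = 0.272/(1−0.272) = 0.37363.
Likelihood ratio for E1 = 0.75/0.36 = 2.0833.
Likelihood ratio for E2 = 0.61/0.12 = 5.0833.
Posterior odds = prior odds × LR₁ × LR₂ = 3.9568.

Posterior odds ≈ 3.9568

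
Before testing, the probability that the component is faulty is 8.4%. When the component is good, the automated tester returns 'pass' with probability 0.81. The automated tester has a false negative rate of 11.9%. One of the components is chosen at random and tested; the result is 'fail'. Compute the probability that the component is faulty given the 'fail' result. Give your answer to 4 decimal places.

Write H for 'the component is faulty'. Prior odds H:¬H = 0.084/0.916 = 0.091703. For the 'fail' outcome, the likelihood ratio is 0.881/0.19 = 4.6368.
Posterior odds = 0.091703 × 4.6368 = 0.42521, so P(H|E) = 0.42521/(1+0.42521) = 0.2984.

P(H | E) ≈ 0.2984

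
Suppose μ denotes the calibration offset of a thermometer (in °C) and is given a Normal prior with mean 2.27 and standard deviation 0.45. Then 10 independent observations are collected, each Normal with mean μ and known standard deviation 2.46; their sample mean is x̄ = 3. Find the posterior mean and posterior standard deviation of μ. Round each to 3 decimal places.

Posterior mean ≈ 2.453; posterior SD ≈ 0.390

Prior precision 1/τ₀² = 1/0.45² = 4.93827; data precision n/σ² = 10/2.46² = 1.65246.
Posterior precision = 4.93827 + 1.65246 = 6.59073, giving posterior SD = 1/√6.59073 = 0.390.
Posterior mean = (4.93827·2.27 + 1.65246·3) / 6.59073 = 2.453.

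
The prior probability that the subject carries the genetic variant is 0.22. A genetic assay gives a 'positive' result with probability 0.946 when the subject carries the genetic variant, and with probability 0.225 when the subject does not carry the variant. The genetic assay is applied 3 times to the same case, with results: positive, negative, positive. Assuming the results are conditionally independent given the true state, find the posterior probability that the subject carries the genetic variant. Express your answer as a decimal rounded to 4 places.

Posterior P(H) ≈ 0.2578

Let H be the event that the subject carries the genetic variant; start with P(H) = 0.22. P('positive'|H) = 0.946, P('positive'|¬H) = 0.225.
Update on result 1 ('positive'): P(H) ← 0.946·0.2200 / (0.946·0.2200 + 0.225·0.7800) = 0.20812/0.38362 = 0.5425.
Update on result 2 ('negative'): P(H) ← 0.054·0.5425 / (0.054·0.5425 + 0.775·0.4575) = 0.029296/0.38385 = 0.0763.
Update on result 3 ('positive'): P(H) ← 0.946·0.0763 / (0.946·0.0763 + 0.225·0.9237) = 0.072201/0.28003 = 0.2578.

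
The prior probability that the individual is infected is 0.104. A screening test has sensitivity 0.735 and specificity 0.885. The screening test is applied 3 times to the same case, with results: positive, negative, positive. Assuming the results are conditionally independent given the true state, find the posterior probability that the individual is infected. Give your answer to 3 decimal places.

Posterior P(H) ≈ 0.587

With H the event that the individual is infected, the joint likelihood of the observed sequence is P(data|H) = 0.735·0.265·0.735 = 0.14316 and P(data|¬H) = 0.115·0.885·0.115 = 0.011704.
Bayes: P(H|data) = 0.104·0.14316 / (0.104·0.14316 + 0.896·0.011704) = 0.014889/0.025375 = 0.5867.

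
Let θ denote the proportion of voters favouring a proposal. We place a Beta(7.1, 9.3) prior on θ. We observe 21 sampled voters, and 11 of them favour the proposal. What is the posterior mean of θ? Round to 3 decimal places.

Posterior mean ≈ 0.484

Observing 11 successes and 10 failures updates Beta(7.1, 9.3) by adding the success and failure counts to the two shape parameters: α = 7.1+11 = 18.1, β = 9.3+10 = 19.3.
Posterior mean = α/(α+β) = 18.1/37.4 = 0.484.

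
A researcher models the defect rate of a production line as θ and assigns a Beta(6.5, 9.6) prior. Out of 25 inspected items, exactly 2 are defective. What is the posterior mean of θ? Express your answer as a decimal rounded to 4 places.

The binomial likelihood is conjugate to the Beta prior: with 2 successes and 23 failures, the posterior is Beta(6.5+2, 9.6+23) = Beta(8.5, 32.6).
Posterior mean = α/(α+β) = 8.5/41.1 = 0.2068.

Posterior mean ≈ 0.2068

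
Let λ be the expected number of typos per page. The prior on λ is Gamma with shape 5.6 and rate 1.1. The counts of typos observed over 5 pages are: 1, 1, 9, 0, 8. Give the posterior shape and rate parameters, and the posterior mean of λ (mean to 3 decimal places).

Total count ∑xᵢ = 19 over n = 5 pages.
Gamma is conjugate to the Poisson likelihood: posterior is Gamma(shape = 5.6+19 = 24.6, rate = 1.1+5 = 6.1).
Posterior mean = shape/rate = 24.6/6.1 = 4.033.

Posterior: Gamma(shape=24.6, rate=6.1); mean ≈ 4.033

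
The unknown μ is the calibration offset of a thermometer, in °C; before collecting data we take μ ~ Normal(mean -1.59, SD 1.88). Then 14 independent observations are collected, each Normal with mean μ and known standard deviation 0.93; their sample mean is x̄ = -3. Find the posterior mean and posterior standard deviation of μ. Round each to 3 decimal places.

With known σ, the Normal prior is conjugate. Weight on the data is w = (n/σ²)/(n/σ² + 1/τ₀²) = 16.1868/(16.1868+0.282933) = 0.98282.
Posterior mean = w·x̄ + (1−w)·μ₀ = 0.98282·-3 + 0.017179·-1.59 = -2.976. Posterior variance = 1/(16.1868+0.282933) = 0.0607173, so SD = 0.246.

Posterior mean ≈ -2.976; posterior SD ≈ 0.246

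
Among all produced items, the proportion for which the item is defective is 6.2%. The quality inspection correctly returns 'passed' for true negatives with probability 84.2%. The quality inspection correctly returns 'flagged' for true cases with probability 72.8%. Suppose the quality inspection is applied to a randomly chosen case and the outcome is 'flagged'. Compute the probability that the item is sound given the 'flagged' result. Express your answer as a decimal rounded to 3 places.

Let H be the event that the item is defective. P(H) = 0.062, so P(¬H) = 0.938. With E the 'flagged' result, P(E|H) = 0.728 and P(E|¬H) = 0.158.
P(E) = 0.728·0.062 + 0.158·0.938 = 0.045136 + 0.14820 = 0.19334.
By Bayes' theorem, P(H|E) = 0.045136 / 0.19334 = 0.233. Hence P(¬H|E) = 1 − 0.233 = 0.767.

P(¬H | E) ≈ 0.767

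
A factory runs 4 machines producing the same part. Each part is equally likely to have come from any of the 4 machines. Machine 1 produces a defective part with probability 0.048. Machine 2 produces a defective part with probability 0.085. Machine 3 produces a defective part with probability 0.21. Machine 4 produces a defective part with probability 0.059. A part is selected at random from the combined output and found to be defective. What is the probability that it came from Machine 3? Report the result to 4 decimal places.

Posterior probability ≈ 0.5224

P(defective|M1) = 0.048; P(defective|M2) = 0.085; P(defective|M3) = 0.21; P(defective|M4) = 0.059.
Prior × likelihood for each source: 0.25·0.048=0.01200, 0.25·0.085=0.02125, 0.25·0.21=0.05250, 0.25·0.059=0.01475. Summing gives P(defective) = 0.10050.
P(Machine 3 | defective) = 0.05250 / 0.10050 = 0.5224.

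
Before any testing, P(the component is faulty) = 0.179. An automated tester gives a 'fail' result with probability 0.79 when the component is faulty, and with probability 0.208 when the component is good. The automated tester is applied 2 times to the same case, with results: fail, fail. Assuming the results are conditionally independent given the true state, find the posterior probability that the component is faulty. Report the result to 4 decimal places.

Posterior P(H) ≈ 0.7588

With H the event that the component is faulty, the joint likelihood of the observed sequence is P(data|H) = 0.79·0.79 = 0.62410 and P(data|¬H) = 0.208·0.208 = 0.043264.
Bayes: P(H|data) = 0.179·0.62410 / (0.179·0.62410 + 0.821·0.043264) = 0.11171/0.14723 = 0.7588.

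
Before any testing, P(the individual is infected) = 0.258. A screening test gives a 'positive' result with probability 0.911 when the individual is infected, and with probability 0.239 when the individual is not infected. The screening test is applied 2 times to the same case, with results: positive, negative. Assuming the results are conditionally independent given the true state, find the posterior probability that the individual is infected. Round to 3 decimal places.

Let H be the event that the individual is infected; start with P(H) = 0.258. P('positive'|H) = 0.911, P('positive'|¬H) = 0.239.
Update on result 1 ('positive'): P(H) ← 0.911·0.2580 / (0.911·0.2580 + 0.239·0.7420) = 0.23504/0.41238 = 0.5700.
Update on result 2 ('negative'): P(H) ← 0.089·0.5700 / (0.089·0.5700 + 0.761·0.4300) = 0.050726/0.37799 = 0.1342.

Posterior P(H) ≈ 0.134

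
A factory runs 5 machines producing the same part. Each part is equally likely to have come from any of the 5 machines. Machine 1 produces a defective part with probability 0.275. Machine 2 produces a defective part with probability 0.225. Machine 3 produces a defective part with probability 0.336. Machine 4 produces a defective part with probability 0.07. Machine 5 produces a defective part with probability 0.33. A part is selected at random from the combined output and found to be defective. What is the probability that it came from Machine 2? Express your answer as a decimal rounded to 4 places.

Posterior probability ≈ 0.1820

P(defective|M1) = 0.275; P(defective|M2) = 0.225; P(defective|M3) = 0.336; P(defective|M4) = 0.07; P(defective|M5) = 0.33.
Prior × likelihood for each source: 0.2·0.275=0.05500, 0.2·0.225=0.04500, 0.2·0.336=0.06720, 0.2·0.07=0.01400, 0.2·0.33=0.06600. Summing gives P(defective) = 0.24720.
P(Machine 2 | defective) = 0.04500 / 0.24720 = 0.1820.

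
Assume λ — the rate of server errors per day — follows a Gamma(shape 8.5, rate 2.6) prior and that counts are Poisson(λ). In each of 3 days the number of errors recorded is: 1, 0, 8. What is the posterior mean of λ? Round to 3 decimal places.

Posterior mean ≈ 3.125

Total count ∑xᵢ = 9 over n = 3 days.
Gamma is conjugate to the Poisson likelihood: posterior is Gamma(shape = 8.5+9 = 17.5, rate = 2.6+3 = 5.6).
E[λ | data] = 17.5/5.6 = 3.125.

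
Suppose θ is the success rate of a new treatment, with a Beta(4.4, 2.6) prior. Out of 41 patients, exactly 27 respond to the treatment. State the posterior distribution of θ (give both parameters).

Posterior: Beta(31.4, 16.6)

Observing 27 successes and 14 failures updates Beta(4.4, 2.6) by adding the success and failure counts to the two shape parameters: α = 4.4+27 = 31.4, β = 2.6+14 = 16.6.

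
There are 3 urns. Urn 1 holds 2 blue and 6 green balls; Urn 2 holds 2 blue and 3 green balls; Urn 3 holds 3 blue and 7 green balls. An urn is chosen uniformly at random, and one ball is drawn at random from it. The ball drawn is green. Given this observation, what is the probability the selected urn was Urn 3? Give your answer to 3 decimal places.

Posterior probability ≈ 0.341

P(green|Urn 1) = 0.75; P(green|Urn 2) = 0.6; P(green|Urn 3) = 0.7.
Prior × likelihood for each source: 0.333333·0.75=0.2500, 0.333333·0.6=0.2000, 0.333333·0.7=0.2333. Summing gives P(green) = 0.68333.
P(Urn 3 | green) = 0.2333 / 0.68333 = 0.341.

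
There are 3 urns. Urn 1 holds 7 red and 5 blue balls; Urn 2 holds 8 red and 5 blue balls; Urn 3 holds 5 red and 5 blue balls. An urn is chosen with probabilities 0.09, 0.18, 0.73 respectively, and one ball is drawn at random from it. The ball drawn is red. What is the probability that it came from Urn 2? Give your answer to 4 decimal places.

Tabulate prior·likelihood by source: [1] prior 0.09, lik 0.5833, product 0.05250; [2] prior 0.18, lik 0.6154, product 0.1108; [3] prior 0.73, lik 0.5, product 0.3650.
Normalizing constant = 0.52827; the posterior for Urn 2 is its product over the sum, 0.1108/0.52827 = 0.2097.

Posterior probability ≈ 0.2097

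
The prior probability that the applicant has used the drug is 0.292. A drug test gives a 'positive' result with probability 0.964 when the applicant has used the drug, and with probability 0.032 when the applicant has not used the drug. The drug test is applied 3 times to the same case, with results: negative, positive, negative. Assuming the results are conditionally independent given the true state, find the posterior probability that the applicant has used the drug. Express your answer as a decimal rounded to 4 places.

Posterior P(H) ≈ 0.0169

Let H be the event that the applicant has used the drug; start with P(H) = 0.292. P('positive'|H) = 0.964, P('positive'|¬H) = 0.032.
Update on result 1 ('negative'): P(H) ← 0.036·0.2920 / (0.036·0.2920 + 0.968·0.7080) = 0.010512/0.69586 = 0.0151.
Update on result 2 ('positive'): P(H) ← 0.964·0.0151 / (0.964·0.0151 + 0.032·0.9849) = 0.014563/0.046079 = 0.3160.
Update on result 3 ('negative'): P(H) ← 0.036·0.3160 / (0.036·0.3160 + 0.968·0.6840) = 0.011377/0.67345 = 0.0169.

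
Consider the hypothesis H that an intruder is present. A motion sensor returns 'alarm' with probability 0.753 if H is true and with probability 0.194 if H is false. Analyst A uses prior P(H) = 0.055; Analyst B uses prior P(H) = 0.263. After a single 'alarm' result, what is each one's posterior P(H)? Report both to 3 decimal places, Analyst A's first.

Analyst A: 0.184; Analyst B: 0.581

P('+'|H) = 0.753, P('+'|¬H) = 0.194.
Analyst A: numerator 0.753·0.055 = 0.041415; evidence = 0.041415+0.194·0.945 = 0.22475; posterior = 0.184.
Analyst B: numerator 0.753·0.263 = 0.19804; evidence = 0.19804+0.194·0.737 = 0.34102; posterior = 0.581.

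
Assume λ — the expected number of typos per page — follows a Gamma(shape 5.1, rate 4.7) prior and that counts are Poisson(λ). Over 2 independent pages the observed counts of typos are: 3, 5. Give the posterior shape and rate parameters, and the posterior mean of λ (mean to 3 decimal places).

Total count ∑xᵢ = 8 over n = 2 pages.
Gamma is conjugate to the Poisson likelihood: posterior is Gamma(shape = 5.1+8 = 13.1, rate = 4.7+2 = 6.7).
Posterior mean = shape/rate = 13.1/6.7 = 1.955.

Posterior: Gamma(shape=13.1, rate=6.7); mean ≈ 1.955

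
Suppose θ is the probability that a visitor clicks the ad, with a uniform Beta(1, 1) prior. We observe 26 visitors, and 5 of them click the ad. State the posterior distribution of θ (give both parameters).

Posterior: Beta(6, 22)

Observing 5 successes and 21 failures updates Beta(1, 1) by adding the success and failure counts to the two shape parameters: α = 1+5 = 6, β = 1+21 = 22.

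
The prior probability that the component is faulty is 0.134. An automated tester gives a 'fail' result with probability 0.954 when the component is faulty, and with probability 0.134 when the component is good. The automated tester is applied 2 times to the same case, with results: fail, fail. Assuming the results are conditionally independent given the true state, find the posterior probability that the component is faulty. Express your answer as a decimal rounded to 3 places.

Let H be the event that the component is faulty; start with P(H) = 0.134. P('fail'|H) = 0.954, P('fail'|¬H) = 0.134.
Update on result 1 ('fail'): P(H) ← 0.954·0.1340 / (0.954·0.1340 + 0.134·0.8660) = 0.12784/0.24388 = 0.5242.
Update on result 2 ('fail'): P(H) ← 0.954·0.5242 / (0.954·0.5242 + 0.134·0.4758) = 0.50006/0.56382 = 0.8869.

Posterior P(H) ≈ 0.887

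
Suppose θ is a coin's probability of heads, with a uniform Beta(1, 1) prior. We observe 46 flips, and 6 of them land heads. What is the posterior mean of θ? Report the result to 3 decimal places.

Posterior mean ≈ 0.146

Observing 6 successes and 40 failures updates Beta(1, 1) by adding the success and failure counts to the two shape parameters: α = 1+6 = 7, β = 1+40 = 41.
E[θ | data] = 7/(7+41) = 0.146.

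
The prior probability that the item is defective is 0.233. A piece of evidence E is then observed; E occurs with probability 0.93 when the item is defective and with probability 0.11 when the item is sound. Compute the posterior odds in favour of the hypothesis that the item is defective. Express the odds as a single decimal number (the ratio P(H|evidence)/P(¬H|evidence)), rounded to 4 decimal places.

Posterior odds ≈ 2.5683

Prior odds = 0.233/(1−0.233) = 0.30378. In log-odds, ln(0.30378) = -1.1914.
Add log likelihood ratio: ln(8.4545) = 2.1347.
Posterior log-odds = 0.94326, so posterior odds = exp(0.94326) = 2.5683.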